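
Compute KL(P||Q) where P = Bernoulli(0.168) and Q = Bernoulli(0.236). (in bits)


KL = p*log2(p/q) + (1-p)*log2((1-p)/(1-q)) = 0.168*log2(0.168/0.236) + 0.832*log2(0.832/0.764) = 0.02

0.02 bits


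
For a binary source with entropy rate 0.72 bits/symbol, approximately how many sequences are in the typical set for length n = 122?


log2|A_typical| = nH = 122 * 0.72 = 87.84, so |A_typical| ~ 2^87.84 = 2.770e+26

2.770e+26


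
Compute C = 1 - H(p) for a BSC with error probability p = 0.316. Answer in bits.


H(p) = -p*log2(p) - (1-p)*log2(1-p) = -0.316*log2(0.316) - 0.684*log2(0.684) = 0.525193 + 0.374785 = 0.9. C = 1 - H(p) = 1 - 0.9 = 0.1

0.1 bits


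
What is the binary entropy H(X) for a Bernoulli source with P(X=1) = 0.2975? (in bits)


H = -p*log2(p) - (1-p)*log2(1-p). -0.2975*log2(0.2975) = 0.520339; -0.7025*log2(0.7025) = 0.357874. H = 0.520339 + 0.357874 = 0.8782

0.8782 bits


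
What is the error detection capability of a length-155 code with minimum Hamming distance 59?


Detection capability = d_min - 1 = 59 - 1 = 58

58 errors


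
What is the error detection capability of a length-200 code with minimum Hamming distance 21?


Detection capability = d_min - 1 = 21 - 1 = 20

20 errors


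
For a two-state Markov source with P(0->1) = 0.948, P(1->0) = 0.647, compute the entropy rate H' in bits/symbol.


Stationary distribution: pi_0 = p10/(p01+p10) = 0.4056, pi_1 = 0.5944. Entropy rate H' = pi_0*H(p01) + pi_1*H(p10) = 0.4056*0.2948 + 0.5944*0.9367 = 0.6763

0.6763 bits/symbol


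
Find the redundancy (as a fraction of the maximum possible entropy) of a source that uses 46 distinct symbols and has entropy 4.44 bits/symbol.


H_max = log2(K) = log2(46) = 5.5236 bits/symbol. Redundancy = 1 - H/H_max = 1 - 4.44/5.5236 = 1 - 0.8038 = 0.1962

0.1962


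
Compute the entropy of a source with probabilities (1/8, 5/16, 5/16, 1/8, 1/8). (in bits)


H = -sum(p_i * log2(p_i)). Terms: -(1/8)*log2(1/8) = 0.375000; -(5/16)*log2(5/16) = 0.524397; -(5/16)*log2(5/16) = 0.524397; -(1/8)*log2(1/8) = 0.375000; -(1/8)*log2(1/8) = 0.375000. H = 0.375000 + 0.524397 + 0.524397 + 0.375000 + 0.375000 = 2.1738

2.1738 bits


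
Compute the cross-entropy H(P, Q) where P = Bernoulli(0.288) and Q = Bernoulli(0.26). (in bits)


H(P,Q) = -p*log2(q) - (1-p)*log2(1-q). -0.288*log2(0.26) = 0.559704; -0.712*log2(0.74) = 0.309295. H(P,Q) = 0.559704 + 0.309295 = 0.869

0.869 bits


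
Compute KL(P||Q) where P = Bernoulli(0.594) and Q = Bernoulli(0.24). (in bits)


KL = p*log2(p/q) + (1-p)*log2((1-p)/(1-q)) = 0.594*log2(0.594/0.24) + 0.406*log2(0.406/0.76) = 0.4094

0.4094 bits


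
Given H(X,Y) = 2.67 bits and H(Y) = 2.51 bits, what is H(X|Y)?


H(X|Y) = H(X,Y) - H(Y) = 2.67 - 2.51 = 0.16

0.16 bits


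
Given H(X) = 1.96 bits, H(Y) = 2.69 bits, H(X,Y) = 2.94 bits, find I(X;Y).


I(X;Y) = H(X) + H(Y) - H(X,Y) = 1.96 + 2.69 - 2.94 = 1.71

1.71 bits


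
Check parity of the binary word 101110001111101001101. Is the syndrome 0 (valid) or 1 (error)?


Syndrome = XOR of all bits = 1 XOR 0 XOR 1 XOR 1 XOR 1 XOR 0 XOR 0 XOR 0 XOR 1 XOR 1 XOR 1 XOR 1 XOR 1 XOR 0 XOR 1 XOR 0 XOR 0 XOR 1 XOR 1 XOR 0 XOR 1 = 1

1


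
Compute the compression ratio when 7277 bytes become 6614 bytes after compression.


Ratio = original / compressed = 7277 / 6614 = 1.1002

1.1002


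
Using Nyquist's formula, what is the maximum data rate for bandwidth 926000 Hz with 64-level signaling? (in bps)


Rate = 2 * B * log2(M) = 2 * 926000 * 6.0 = 11112000.0

11112000.0 bps


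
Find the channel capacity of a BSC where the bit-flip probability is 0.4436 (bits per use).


H(p) = -p*log2(p) - (1-p)*log2(1-p) = -0.4436*log2(0.4436) - 0.5564*log2(0.5564) = 0.520196 + 0.470606 = 0.9908. C = 1 - H(p) = 1 - 0.9908 = 0.0092

0.0092 bits


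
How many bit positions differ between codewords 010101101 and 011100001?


Count differing positions: . . ^ . . ^ ^ . . = 3 differences

3


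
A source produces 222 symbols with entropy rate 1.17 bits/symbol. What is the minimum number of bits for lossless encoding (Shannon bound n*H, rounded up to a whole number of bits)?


Minimum bits >= n * H = 222 * 1.17 = 259.74, rounded up to a whole number of bits = 260

260 bits


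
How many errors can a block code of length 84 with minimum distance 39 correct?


Correction capability = floor((d-1)/2) = floor((39-1)/2) = 19

19 errors


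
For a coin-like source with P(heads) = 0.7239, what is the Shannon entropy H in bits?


H = -p*log2(p) - (1-p)*log2(1-p). -0.7239*log2(0.7239) = 0.337437; -0.2761*log2(0.2761) = 0.512645. H = 0.337437 + 0.512645 = 0.8501

0.8501 bits


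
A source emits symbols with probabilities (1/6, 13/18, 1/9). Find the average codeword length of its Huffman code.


Huffman construction (repeatedly merge the two least-probable nodes; each merge adds 1 bit to every symbol beneath it): 1/9 + 1/6 = 5/18; 5/18 + 13/18 = 1. Resulting codeword lengths (in the order the probabilities were given): (2, 1, 2). L_avg = sum(p_i * l_i) = 1/6*2 + 13/18*1 + 1/9*2 = 23/18 = 1.2778

1.2778 bits


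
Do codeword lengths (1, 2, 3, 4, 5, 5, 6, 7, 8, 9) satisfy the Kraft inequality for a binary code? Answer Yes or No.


Kraft sum = sum(2^(-l_i)) = 1.0293, need <= 1. Result: violated (a binary prefix-free code with these lengths cannot exist)

No


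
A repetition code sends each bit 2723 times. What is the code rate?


Rate = k/n = 1/2723

1/2723


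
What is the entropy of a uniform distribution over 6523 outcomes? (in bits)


H = log2(n) = log2(6523) = 12.6713

12.6713 bits


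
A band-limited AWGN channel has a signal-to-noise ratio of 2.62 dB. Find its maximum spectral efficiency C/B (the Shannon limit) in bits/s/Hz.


SNR_linear = 10^(2.62/10) = 1.8281; C/B = log2(1 + SNR_linear) = log2(1 + 1.8281) = 1.4998

1.4998 bits/s/Hz


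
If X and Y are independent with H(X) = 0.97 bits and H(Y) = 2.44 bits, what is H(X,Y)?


For independent variables, H(X,Y) = H(X) + H(Y) = 0.97 + 2.44 = 3.41

3.41 bits


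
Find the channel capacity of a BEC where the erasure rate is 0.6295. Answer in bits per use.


C = 1 - epsilon = 1 - 0.6295 = 0.3705

0.3705 bits


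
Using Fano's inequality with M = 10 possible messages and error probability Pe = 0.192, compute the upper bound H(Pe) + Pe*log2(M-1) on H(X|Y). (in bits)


H(Pe) = -Pe*log2(Pe) - (1-Pe)*log2(1-Pe) = -0.192*log2(0.192) - 0.808*log2(0.808) = 0.457118 + 0.248519 = 0.7056. Pe*log2(M-1) = 0.192*log2(9) = 0.608626. Bound = H(Pe) + Pe*log2(M-1) = 0.457118 + 0.248519 + 0.608626 = 1.3143

1.3143 bits


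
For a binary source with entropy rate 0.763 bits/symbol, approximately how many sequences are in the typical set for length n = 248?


log2|A_typical| = nH = 248 * 0.763 = 189.224, so |A_typical| ~ 2^189.224 = 9.164e+56

9.164e+56


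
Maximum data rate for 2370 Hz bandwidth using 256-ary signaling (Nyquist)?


Rate = 2 * B * log2(M) = 2 * 2370 * 8.0 = 37920.0

37920.0 bps


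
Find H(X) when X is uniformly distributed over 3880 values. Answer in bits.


H = log2(n) = log2(3880) = 11.9218

11.9218 bits


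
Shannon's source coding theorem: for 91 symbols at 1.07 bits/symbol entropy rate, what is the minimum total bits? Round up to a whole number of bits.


Minimum bits >= n * H = 91 * 1.07 = 97.37, rounded up to a whole number of bits = 98

98 bits


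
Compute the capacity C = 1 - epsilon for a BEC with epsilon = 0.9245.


C = 1 - epsilon = 1 - 0.9245 = 0.0755

0.0755 bits


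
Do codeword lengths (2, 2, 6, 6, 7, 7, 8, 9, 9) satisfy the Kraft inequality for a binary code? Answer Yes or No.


Kraft sum = sum(2^(-l_i)) = 0.5547, need <= 1. Result: satisfied (a binary prefix-free code with these lengths exists)

Yes


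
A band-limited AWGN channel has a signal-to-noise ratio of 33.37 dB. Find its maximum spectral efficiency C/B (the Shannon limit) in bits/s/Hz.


SNR_linear = 10^(33.37/10) = 2172.7012; C/B = log2(1 + SNR_linear) = log2(1 + 2172.7012) = 11.0859

11.0859 bits/s/Hz


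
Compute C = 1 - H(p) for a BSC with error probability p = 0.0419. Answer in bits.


H(p) = -p*log2(p) - (1-p)*log2(1-p) = -0.0419*log2(0.0419) - 0.9581*log2(0.9581) = 0.191772 + 0.059164 = 0.2509. C = 1 - H(p) = 1 - 0.2509 = 0.7491

0.7491 bits


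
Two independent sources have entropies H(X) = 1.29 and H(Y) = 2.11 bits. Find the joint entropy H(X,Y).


For independent variables, H(X,Y) = H(X) + H(Y) = 1.29 + 2.11 = 3.4

3.4 bits


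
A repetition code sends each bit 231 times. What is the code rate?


Rate = k/n = 1/231

1/231


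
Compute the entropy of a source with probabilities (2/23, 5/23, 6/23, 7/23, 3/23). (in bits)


H = -sum(p_i * log2(p_i)). Terms: -(2/23)*log2(2/23) = 0.306397; -(5/23)*log2(5/23) = 0.478616; -(6/23)*log2(6/23) = 0.505722; -(7/23)*log2(7/23) = 0.522324; -(3/23)*log2(3/23) = 0.383296. H = 0.306397 + 0.478616 + 0.505722 + 0.522324 + 0.383296 = 2.1964

2.1964 bits


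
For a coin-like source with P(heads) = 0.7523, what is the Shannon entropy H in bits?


H = -p*log2(p) - (1-p)*log2(1-p). -0.7523*log2(0.7523) = 0.308909; -0.2477*log2(0.2477) = 0.498703. H = 0.308909 + 0.498703 = 0.8076

0.8076 bits


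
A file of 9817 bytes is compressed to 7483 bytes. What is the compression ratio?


Ratio = original / compressed = 9817 / 7483 = 1.3119

1.3119


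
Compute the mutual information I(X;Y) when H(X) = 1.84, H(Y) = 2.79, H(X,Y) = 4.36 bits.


I(X;Y) = H(X) + H(Y) - H(X,Y) = 1.84 + 2.79 - 4.36 = 0.27

0.27 bits


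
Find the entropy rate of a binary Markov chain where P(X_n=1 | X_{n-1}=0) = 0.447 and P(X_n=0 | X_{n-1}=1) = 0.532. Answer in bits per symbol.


Stationary distribution: pi_0 = p10/(p01+p10) = 0.5434, pi_1 = 0.4566. Entropy rate H' = pi_0*H(p01) + pi_1*H(p10) = 0.5434*0.9919 + 0.4566*0.997 = 0.9942

0.9942 bits/symbol


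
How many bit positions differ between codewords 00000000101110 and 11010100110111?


Count differing positions: ^ ^ . ^ . ^ . . . ^ ^ . . ^ = 7 differences

7


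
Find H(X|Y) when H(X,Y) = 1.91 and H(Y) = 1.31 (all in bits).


H(X|Y) = H(X,Y) - H(Y) = 1.91 - 1.31 = 0.6

0.6 bits


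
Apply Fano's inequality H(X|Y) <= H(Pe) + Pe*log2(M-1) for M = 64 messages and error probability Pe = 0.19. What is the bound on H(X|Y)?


H(Pe) = -Pe*log2(Pe) - (1-Pe)*log2(1-Pe) = -0.19*log2(0.19) - 0.81*log2(0.81) = 0.455226 + 0.246245 = 0.7015. Pe*log2(M-1) = 0.19*log2(63) = 1.135683. Bound = H(Pe) + Pe*log2(M-1) = 0.455226 + 0.246245 + 1.135683 = 1.8372

1.8372 bits


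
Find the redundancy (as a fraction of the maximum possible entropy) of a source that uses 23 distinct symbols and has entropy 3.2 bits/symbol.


H_max = log2(K) = log2(23) = 4.5236 bits/symbol. Redundancy = 1 - H/H_max = 1 - 3.2/4.5236 = 1 - 0.7074 = 0.2926

0.2926


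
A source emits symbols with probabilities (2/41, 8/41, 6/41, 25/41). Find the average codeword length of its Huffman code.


Huffman construction (repeatedly merge the two least-probable nodes; each merge adds 1 bit to every symbol beneath it): 2/41 + 6/41 = 8/41; 8/41 + 8/41 = 16/41; 16/41 + 25/41 = 1. Resulting codeword lengths (in the order the probabilities were given): (3, 2, 3, 1). L_avg = sum(p_i * l_i) = 2/41*3 + 8/41*2 + 6/41*3 + 25/41*1 = 65/41 = 1.5854

1.5854 bits


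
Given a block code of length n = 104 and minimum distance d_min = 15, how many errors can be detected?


Detection capability = d_min - 1 = 15 - 1 = 14

14 errors


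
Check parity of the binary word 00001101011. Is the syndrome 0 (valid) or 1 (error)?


Syndrome = XOR of all bits = 0 XOR 0 XOR 0 XOR 0 XOR 1 XOR 1 XOR 0 XOR 1 XOR 0 XOR 1 XOR 1 = 1

1


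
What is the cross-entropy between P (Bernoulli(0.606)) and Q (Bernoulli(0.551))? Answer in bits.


H(P,Q) = -p*log2(q) - (1-p)*log2(1-q). -0.606*log2(0.551) = 0.521085; -0.394*log2(0.449) = 0.455154. H(P,Q) = 0.521085 + 0.455154 = 0.9762

0.9762 bits


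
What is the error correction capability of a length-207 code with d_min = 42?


Correction capability = floor((d-1)/2) = floor((42-1)/2) = 20

20 errors


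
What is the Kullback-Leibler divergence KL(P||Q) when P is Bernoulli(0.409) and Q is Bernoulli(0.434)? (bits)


KL = p*log2(p/q) + (1-p)*log2((1-p)/(1-q)) = 0.409*log2(0.409/0.434) + 0.591*log2(0.591/0.566) = 0.0018

0.0018 bits


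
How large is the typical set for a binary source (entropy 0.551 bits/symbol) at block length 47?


log2|A_typical| = nH = 47 * 0.551 = 25.897, so |A_typical| ~ 2^25.897 = 6.248e+07

6.248e+07


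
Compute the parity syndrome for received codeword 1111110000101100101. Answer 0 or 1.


Syndrome = XOR of all bits = 1 XOR 1 XOR 1 XOR 1 XOR 1 XOR 1 XOR 0 XOR 0 XOR 0 XOR 0 XOR 1 XOR 0 XOR 1 XOR 1 XOR 0 XOR 0 XOR 1 XOR 0 XOR 1 = 1

1


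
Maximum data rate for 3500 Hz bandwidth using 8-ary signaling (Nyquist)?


Rate = 2 * B * log2(M) = 2 * 3500 * 3.0 = 21000.0

21000.0 bps


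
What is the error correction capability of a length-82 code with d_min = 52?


Correction capability = floor((d-1)/2) = floor((52-1)/2) = 25

25 errors


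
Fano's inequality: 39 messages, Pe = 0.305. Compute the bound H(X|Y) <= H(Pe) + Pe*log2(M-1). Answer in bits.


H(Pe) = -Pe*log2(Pe) - (1-Pe)*log2(1-Pe) = -0.305*log2(0.305) - 0.695*log2(0.695) = 0.522501 + 0.364816 = 0.8873. Pe*log2(M-1) = 0.305*log2(38) = 1.600618. Bound = H(Pe) + Pe*log2(M-1) = 0.522501 + 0.364816 + 1.600618 = 2.4879

2.4879 bits


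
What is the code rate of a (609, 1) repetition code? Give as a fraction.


Rate = k/n = 1/609

1/609


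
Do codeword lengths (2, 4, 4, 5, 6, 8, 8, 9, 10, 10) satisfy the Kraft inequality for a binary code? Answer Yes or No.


Kraft sum = sum(2^(-l_i)) = 0.4336, need <= 1. Result: satisfied (a binary prefix-free code with these lengths exists)

Yes


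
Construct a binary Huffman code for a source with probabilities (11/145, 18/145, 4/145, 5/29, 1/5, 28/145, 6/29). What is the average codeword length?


Huffman construction (repeatedly merge the two least-probable nodes; each merge adds 1 bit to every symbol beneath it): 4/145 + 11/145 = 3/29; 3/29 + 18/145 = 33/145; 5/29 + 28/145 = 53/145; 1/5 + 6/29 = 59/145; 33/145 + 53/145 = 86/145; 59/145 + 86/145 = 1. Resulting codeword lengths (in the order the probabilities were given): (4, 3, 4, 3, 2, 3, 2). L_avg = sum(p_i * l_i) = 11/145*4 + 18/145*3 + 4/145*4 + 5/29*3 + 1/5*2 + 28/145*3 + 6/29*2 = 391/145 = 2.6966

2.6966 bits


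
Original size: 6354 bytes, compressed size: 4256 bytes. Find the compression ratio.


Ratio = original / compressed = 6354 / 4256 = 1.493

1.493


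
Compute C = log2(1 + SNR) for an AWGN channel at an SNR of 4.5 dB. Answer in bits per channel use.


SNR_linear = 10^(4.5/10) = 2.8184; C = log2(1 + SNR_linear) = log2(1 + 2.8184) = 1.933

1.933 bits/channel use


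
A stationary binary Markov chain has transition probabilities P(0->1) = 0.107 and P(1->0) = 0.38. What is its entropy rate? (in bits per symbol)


Stationary distribution: pi_0 = p10/(p01+p10) = 0.7803, pi_1 = 0.2197. Entropy rate H' = pi_0*H(p01) + pi_1*H(p10) = 0.7803*0.4908 + 0.2197*0.958 = 0.5935

0.5935 bits/symbol


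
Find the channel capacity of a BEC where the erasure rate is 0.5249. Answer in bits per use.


C = 1 - epsilon = 1 - 0.5249 = 0.4751

0.4751 bits


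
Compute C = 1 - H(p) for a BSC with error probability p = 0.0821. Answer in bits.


H(p) = -p*log2(p) - (1-p)*log2(1-p) = -0.0821*log2(0.0821) - 0.9179*log2(0.9179) = 0.296092 + 0.113444 = 0.4095. C = 1 - H(p) = 1 - 0.4095 = 0.5905

0.5905 bits


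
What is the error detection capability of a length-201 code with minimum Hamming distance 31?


Detection capability = d_min - 1 = 31 - 1 = 30

30 errors


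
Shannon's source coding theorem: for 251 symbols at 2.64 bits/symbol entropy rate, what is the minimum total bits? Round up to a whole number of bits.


Minimum bits >= n * H = 251 * 2.64 = 662.64, rounded up to a whole number of bits = 663

663 bits


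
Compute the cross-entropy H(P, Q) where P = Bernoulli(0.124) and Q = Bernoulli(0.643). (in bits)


H(P,Q) = -p*log2(q) - (1-p)*log2(1-q). -0.124*log2(0.643) = 0.079002; -0.876*log2(0.357) = 1.301740. H(P,Q) = 0.079002 + 1.301740 = 1.3807

1.3807 bits


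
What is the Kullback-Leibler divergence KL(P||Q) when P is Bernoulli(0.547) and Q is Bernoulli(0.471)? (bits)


KL = p*log2(p/q) + (1-p)*log2((1-p)/(1-q)) = 0.547*log2(0.547/0.471) + 0.453*log2(0.453/0.529) = 0.0167

0.0167 bits


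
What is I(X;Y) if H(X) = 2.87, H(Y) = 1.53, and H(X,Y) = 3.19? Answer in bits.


I(X;Y) = H(X) + H(Y) - H(X,Y) = 2.87 + 1.53 - 3.19 = 1.21

1.21 bits


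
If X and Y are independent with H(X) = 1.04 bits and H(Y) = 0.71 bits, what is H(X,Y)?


For independent variables, H(X,Y) = H(X) + H(Y) = 1.04 + 0.71 = 1.75

1.75 bits


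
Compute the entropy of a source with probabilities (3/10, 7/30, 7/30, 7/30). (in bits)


H = -sum(p_i * log2(p_i)). Terms: -(3/10)*log2(3/10) = 0.521090; -(7/30)*log2(7/30) = 0.489892; -(7/30)*log2(7/30) = 0.489892; -(7/30)*log2(7/30) = 0.489892. H = 0.521090 + 0.489892 + 0.489892 + 0.489892 = 1.9908

1.9908 bits


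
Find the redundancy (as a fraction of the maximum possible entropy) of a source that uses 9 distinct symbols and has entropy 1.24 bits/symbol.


H_max = log2(K) = log2(9) = 3.1699 bits/symbol. Redundancy = 1 - H/H_max = 1 - 1.24/3.1699 = 1 - 0.3912 = 0.6088

0.6088


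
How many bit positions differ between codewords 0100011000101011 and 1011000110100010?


Count differing positions: ^ ^ ^ ^ . ^ ^ ^ ^ . . . ^ . . ^ = 10 differences

10


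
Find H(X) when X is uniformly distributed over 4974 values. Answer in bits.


H = log2(n) = log2(4974) = 12.2802

12.2802 bits


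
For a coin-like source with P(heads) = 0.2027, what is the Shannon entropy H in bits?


H = -p*log2(p) - (1-p)*log2(1-p). -0.2027*log2(0.2027) = 0.466733; -0.7973*log2(0.7973) = 0.260562. H = 0.466733 + 0.260562 = 0.7273

0.7273 bits


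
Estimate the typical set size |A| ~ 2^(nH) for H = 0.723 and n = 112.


log2|A_typical| = nH = 112 * 0.723 = 80.976, so |A_typical| ~ 2^80.976 = 2.378e+24

2.378e+24


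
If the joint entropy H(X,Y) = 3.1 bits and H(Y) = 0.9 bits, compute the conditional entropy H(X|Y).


H(X|Y) = H(X,Y) - H(Y) = 3.1 - 0.9 = 2.2

2.2 bits


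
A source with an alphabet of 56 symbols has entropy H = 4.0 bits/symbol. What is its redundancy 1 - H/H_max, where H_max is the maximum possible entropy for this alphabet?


H_max = log2(K) = log2(56) = 5.8074 bits/symbol. Redundancy = 1 - H/H_max = 1 - 4.0/5.8074 = 1 - 0.6888 = 0.3112

0.3112


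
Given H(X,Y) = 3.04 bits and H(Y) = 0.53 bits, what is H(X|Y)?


H(X|Y) = H(X,Y) - H(Y) = 3.04 - 0.53 = 2.51

2.51 bits


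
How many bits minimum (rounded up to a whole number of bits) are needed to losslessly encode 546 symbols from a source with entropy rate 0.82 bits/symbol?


Minimum bits >= n * H = 546 * 0.82 = 447.72, rounded up to a whole number of bits = 448

448 bits


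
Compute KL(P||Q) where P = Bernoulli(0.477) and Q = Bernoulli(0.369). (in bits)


KL = p*log2(p/q) + (1-p)*log2((1-p)/(1-q)) = 0.477*log2(0.477/0.369) + 0.523*log2(0.523/0.631) = 0.035

0.035 bits


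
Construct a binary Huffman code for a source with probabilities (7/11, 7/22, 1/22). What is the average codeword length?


Huffman construction (repeatedly merge the two least-probable nodes; each merge adds 1 bit to every symbol beneath it): 1/22 + 7/22 = 4/11; 4/11 + 7/11 = 1. Resulting codeword lengths (in the order the probabilities were given): (1, 2, 2). L_avg = sum(p_i * l_i) = 7/11*1 + 7/22*2 + 1/22*2 = 15/11 = 1.3636

1.3636 bits


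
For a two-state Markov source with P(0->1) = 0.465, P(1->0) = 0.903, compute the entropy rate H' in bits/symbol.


Stationary distribution: pi_0 = p10/(p01+p10) = 0.6601, pi_1 = 0.3399. Entropy rate H' = pi_0*H(p01) + pi_1*H(p10) = 0.6601*0.9965 + 0.3399*0.4594 = 0.8139

0.8139 bits/symbol


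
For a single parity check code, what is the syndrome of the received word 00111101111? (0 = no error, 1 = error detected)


Syndrome = XOR of all bits = 0 XOR 0 XOR 1 XOR 1 XOR 1 XOR 1 XOR 0 XOR 1 XOR 1 XOR 1 XOR 1 = 0

0


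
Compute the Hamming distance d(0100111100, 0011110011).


Count differing positions: . ^ ^ ^ . . ^ ^ ^ ^ = 7 differences

7


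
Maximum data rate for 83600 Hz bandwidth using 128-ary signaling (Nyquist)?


Rate = 2 * B * log2(M) = 2 * 83600 * 7.0 = 1170400.0

1170400.0 bps


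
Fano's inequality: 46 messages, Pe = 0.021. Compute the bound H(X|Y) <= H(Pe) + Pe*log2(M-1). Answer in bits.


H(Pe) = -Pe*log2(Pe) - (1-Pe)*log2(1-Pe) = -0.021*log2(0.021) - 0.979*log2(0.979) = 0.117043 + 0.029976 = 0.147. Pe*log2(M-1) = 0.021*log2(45) = 0.115329. Bound = H(Pe) + Pe*log2(M-1) = 0.117043 + 0.029976 + 0.115329 = 0.2623

0.2623 bits


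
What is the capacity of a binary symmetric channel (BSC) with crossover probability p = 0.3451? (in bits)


H(p) = -p*log2(p) - (1-p)*log2(1-p) = -0.3451*log2(0.3451) - 0.6549*log2(0.6549) = 0.529699 + 0.399917 = 0.9296. C = 1 - H(p) = 1 - 0.9296 = 0.0704

0.0704 bits


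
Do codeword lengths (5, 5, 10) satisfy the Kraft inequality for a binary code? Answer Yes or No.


Kraft sum = sum(2^(-l_i)) = 0.0635, need <= 1. Result: satisfied (a binary prefix-free code with these lengths exists)

Yes


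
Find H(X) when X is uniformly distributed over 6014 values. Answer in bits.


H = log2(n) = log2(6014) = 12.5541

12.5541 bits


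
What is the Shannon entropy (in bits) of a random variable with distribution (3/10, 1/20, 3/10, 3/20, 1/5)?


H = -sum(p_i * log2(p_i)). Terms: -(3/10)*log2(3/10) = 0.521090; -(1/20)*log2(1/20) = 0.216096; -(3/10)*log2(3/10) = 0.521090; -(3/20)*log2(3/20) = 0.410545; -(1/5)*log2(1/5) = 0.464386. H = 0.521090 + 0.216096 + 0.521090 + 0.410545 + 0.464386 = 2.1332

2.1332 bits


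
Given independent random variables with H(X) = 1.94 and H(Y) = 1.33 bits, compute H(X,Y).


For independent variables, H(X,Y) = H(X) + H(Y) = 1.94 + 1.33 = 3.27

3.27 bits


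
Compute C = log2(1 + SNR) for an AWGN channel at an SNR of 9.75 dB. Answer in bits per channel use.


SNR_linear = 10^(9.75/10) = 9.4406; C = log2(1 + SNR_linear) = log2(1 + 9.4406) = 3.3841

3.3841 bits/channel use


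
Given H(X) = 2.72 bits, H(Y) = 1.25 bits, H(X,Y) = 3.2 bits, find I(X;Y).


I(X;Y) = H(X) + H(Y) - H(X,Y) = 2.72 + 1.25 - 3.2 = 0.77

0.77 bits


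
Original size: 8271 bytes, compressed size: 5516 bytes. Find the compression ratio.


Ratio = original / compressed = 8271 / 5516 = 1.4995

1.4995


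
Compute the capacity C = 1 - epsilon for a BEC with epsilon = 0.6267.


C = 1 - epsilon = 1 - 0.6267 = 0.3733

0.3733 bits


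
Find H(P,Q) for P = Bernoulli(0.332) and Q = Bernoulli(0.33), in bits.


H(P,Q) = -p*log2(q) - (1-p)*log2(1-q). -0.332*log2(0.33) = 0.531021; -0.668*log2(0.67) = 0.385948. H(P,Q) = 0.531021 + 0.385948 = 0.917

0.917 bits


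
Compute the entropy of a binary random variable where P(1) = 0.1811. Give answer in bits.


H = -p*log2(p) - (1-p)*log2(1-p). -0.1811*log2(0.1811) = 0.446437; -0.8189*log2(0.8189) = 0.236040. H = 0.446437 + 0.236040 = 0.6825

0.6825 bits


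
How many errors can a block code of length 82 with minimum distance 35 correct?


Correction capability = floor((d-1)/2) = floor((35-1)/2) = 17

17 errors


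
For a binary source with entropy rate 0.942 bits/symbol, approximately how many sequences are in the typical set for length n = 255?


log2|A_typical| = nH = 255 * 0.942 = 240.21, so |A_typical| ~ 2^240.21 = 2.044e+72

2.044e+72


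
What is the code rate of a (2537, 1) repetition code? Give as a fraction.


Rate = k/n = 1/2537

1/2537


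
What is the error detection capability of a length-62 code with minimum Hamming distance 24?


Detection capability = d_min - 1 = 24 - 1 = 23

23 errors


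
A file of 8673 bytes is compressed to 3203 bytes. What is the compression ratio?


Ratio = original / compressed = 8673 / 3203 = 2.7078

2.7078


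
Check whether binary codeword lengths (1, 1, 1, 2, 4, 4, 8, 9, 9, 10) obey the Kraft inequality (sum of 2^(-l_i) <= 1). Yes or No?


Kraft sum = sum(2^(-l_i)) = 1.8838, need <= 1. Result: violated (a binary prefix-free code with these lengths cannot exist)

No


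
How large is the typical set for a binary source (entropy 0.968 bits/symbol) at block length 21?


log2|A_typical| = nH = 21 * 0.968 = 20.328, so |A_typical| ~ 2^20.328 = 1.316e+06

1.316e+06


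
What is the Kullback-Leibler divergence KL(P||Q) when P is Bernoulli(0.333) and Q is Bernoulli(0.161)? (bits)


KL = p*log2(p/q) + (1-p)*log2((1-p)/(1-q)) = 0.333*log2(0.333/0.161) + 0.667*log2(0.667/0.839) = 0.1284

0.1284 bits


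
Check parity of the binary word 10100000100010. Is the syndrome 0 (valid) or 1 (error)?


Syndrome = XOR of all bits = 1 XOR 0 XOR 1 XOR 0 XOR 0 XOR 0 XOR 0 XOR 0 XOR 1 XOR 0 XOR 0 XOR 0 XOR 1 XOR 0 = 0

0


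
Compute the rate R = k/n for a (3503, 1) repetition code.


Rate = k/n = 1/3503

1/3503


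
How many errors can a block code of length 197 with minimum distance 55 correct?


Correction capability = floor((d-1)/2) = floor((55-1)/2) = 27

27 errors


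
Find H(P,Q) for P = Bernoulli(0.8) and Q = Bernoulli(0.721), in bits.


H(P,Q) = -p*log2(q) - (1-p)*log2(1-q). -0.8*log2(0.721) = 0.377543; -0.2*log2(0.279) = 0.368333. H(P,Q) = 0.377543 + 0.368333 = 0.7459

0.7459 bits


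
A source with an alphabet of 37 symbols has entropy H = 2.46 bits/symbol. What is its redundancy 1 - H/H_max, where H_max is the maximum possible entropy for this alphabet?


H_max = log2(K) = log2(37) = 5.2095 bits/symbol. Redundancy = 1 - H/H_max = 1 - 2.46/5.2095 = 1 - 0.4722 = 0.5278

0.5278


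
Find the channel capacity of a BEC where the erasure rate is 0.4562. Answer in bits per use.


C = 1 - epsilon = 1 - 0.4562 = 0.5438

0.5438 bits


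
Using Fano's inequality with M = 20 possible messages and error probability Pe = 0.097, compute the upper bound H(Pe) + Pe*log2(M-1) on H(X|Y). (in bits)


H(Pe) = -Pe*log2(Pe) - (1-Pe)*log2(1-Pe) = -0.097*log2(0.097) - 0.903*log2(0.903) = 0.326490 + 0.132924 = 0.4594. Pe*log2(M-1) = 0.097*log2(19) = 0.412049. Bound = H(Pe) + Pe*log2(M-1) = 0.326490 + 0.132924 + 0.412049 = 0.8715

0.8715 bits


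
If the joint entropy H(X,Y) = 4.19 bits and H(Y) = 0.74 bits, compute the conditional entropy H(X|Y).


H(X|Y) = H(X,Y) - H(Y) = 4.19 - 0.74 = 3.45

3.45 bits


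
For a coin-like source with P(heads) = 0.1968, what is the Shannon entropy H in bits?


H = -p*log2(p) - (1-p)*log2(1-p). -0.1968*log2(0.1968) = 0.461535; -0.8032*log2(0.8032) = 0.253947. H = 0.461535 + 0.253947 = 0.7155

0.7155 bits


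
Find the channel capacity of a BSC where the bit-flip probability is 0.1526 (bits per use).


H(p) = -p*log2(p) - (1-p)*log2(1-p) = -0.1526*log2(0.1526) - 0.8474*log2(0.8474) = 0.413878 + 0.202431 = 0.6163. C = 1 - H(p) = 1 - 0.6163 = 0.3837

0.3837 bits


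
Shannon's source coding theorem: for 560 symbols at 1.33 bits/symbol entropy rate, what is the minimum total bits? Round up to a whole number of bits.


Minimum bits >= n * H = 560 * 1.33 = 744.8, rounded up to a whole number of bits = 745

745 bits


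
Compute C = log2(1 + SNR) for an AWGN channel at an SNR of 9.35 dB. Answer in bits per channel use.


SNR_linear = 10^(9.35/10) = 8.6099; C = log2(1 + SNR_linear) = log2(1 + 8.6099) = 3.2645

3.2645 bits/channel use


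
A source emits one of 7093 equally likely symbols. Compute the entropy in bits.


H = log2(n) = log2(7093) = 12.7922

12.7922 bits


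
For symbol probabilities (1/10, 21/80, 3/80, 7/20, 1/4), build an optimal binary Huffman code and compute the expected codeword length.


Huffman construction (repeatedly merge the two least-probable nodes; each merge adds 1 bit to every symbol beneath it): 3/80 + 1/10 = 11/80; 11/80 + 1/4 = 31/80; 21/80 + 7/20 = 49/80; 31/80 + 49/80 = 1. Resulting codeword lengths (in the order the probabilities were given): (3, 2, 3, 2, 2). L_avg = sum(p_i * l_i) = 1/10*3 + 21/80*2 + 3/80*3 + 7/20*2 + 1/4*2 = 171/80 = 2.1375

2.1375 bits


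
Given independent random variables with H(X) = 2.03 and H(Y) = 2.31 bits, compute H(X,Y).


For independent variables, H(X,Y) = H(X) + H(Y) = 2.03 + 2.31 = 4.34

4.34 bits


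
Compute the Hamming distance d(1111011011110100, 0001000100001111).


Count differing positions: ^ ^ ^ . . ^ ^ ^ ^ ^ ^ ^ ^ . ^ ^ = 13 differences

13


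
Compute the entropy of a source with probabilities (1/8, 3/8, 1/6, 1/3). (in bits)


H = -sum(p_i * log2(p_i)). Terms: -(1/8)*log2(1/8) = 0.375000; -(3/8)*log2(3/8) = 0.530639; -(1/6)*log2(1/6) = 0.430827; -(1/3)*log2(1/3) = 0.528321. H = 0.375000 + 0.530639 + 0.430827 + 0.528321 = 1.8648

1.8648 bits


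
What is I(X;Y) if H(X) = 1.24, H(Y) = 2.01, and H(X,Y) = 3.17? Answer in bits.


I(X;Y) = H(X) + H(Y) - H(X,Y) = 1.24 + 2.01 - 3.17 = 0.08

0.08 bits


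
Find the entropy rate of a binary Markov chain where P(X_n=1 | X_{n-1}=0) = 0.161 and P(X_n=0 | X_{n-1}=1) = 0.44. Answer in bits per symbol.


Stationary distribution: pi_0 = p10/(p01+p10) = 0.7321, pi_1 = 0.2679. Entropy rate H' = pi_0*H(p01) + pi_1*H(p10) = 0.7321*0.6367 + 0.2679*0.9896 = 0.7312

0.7312 bits/symbol


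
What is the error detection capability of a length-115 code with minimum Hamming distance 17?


Detection capability = d_min - 1 = 17 - 1 = 16

16 errors


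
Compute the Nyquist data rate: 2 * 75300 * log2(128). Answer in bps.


Rate = 2 * B * log2(M) = 2 * 75300 * 7.0 = 1054200.0

1054200.0 bps


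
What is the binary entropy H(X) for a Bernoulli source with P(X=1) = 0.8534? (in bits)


H = -p*log2(p) - (1-p)*log2(1-p). -0.8534*log2(0.8534) = 0.195178; -0.1466*log2(0.1466) = 0.406088. H = 0.195178 + 0.406088 = 0.6013

0.6013 bits


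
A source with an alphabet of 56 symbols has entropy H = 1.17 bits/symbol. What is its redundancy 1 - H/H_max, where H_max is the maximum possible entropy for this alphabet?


H_max = log2(K) = log2(56) = 5.8074 bits/symbol. Redundancy = 1 - H/H_max = 1 - 1.17/5.8074 = 1 - 0.2015 = 0.7985

0.7985


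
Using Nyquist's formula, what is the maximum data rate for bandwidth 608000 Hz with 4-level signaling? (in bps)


Rate = 2 * B * log2(M) = 2 * 608000 * 2.0 = 2432000.0

2432000.0 bps


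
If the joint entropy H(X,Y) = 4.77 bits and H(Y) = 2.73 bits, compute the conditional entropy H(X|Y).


H(X|Y) = H(X,Y) - H(Y) = 4.77 - 2.73 = 2.04

2.04 bits


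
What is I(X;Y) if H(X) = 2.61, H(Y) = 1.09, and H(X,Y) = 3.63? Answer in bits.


I(X;Y) = H(X) + H(Y) - H(X,Y) = 2.61 + 1.09 - 3.63 = 0.07

0.07 bits


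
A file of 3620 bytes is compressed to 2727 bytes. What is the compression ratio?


Ratio = original / compressed = 3620 / 2727 = 1.3275

1.3275


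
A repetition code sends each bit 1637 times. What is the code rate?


Rate = k/n = 1/1637

1/1637


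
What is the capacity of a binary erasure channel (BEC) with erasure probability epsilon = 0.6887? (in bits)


C = 1 - epsilon = 1 - 0.6887 = 0.3113

0.3113 bits


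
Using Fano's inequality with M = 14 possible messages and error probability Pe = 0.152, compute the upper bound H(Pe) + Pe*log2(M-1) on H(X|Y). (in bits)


H(Pe) = -Pe*log2(Pe) - (1-Pe)*log2(1-Pe) = -0.152*log2(0.152) - 0.848*log2(0.848) = 0.413114 + 0.201709 = 0.6148. Pe*log2(M-1) = 0.152*log2(13) = 0.562467. Bound = H(Pe) + Pe*log2(M-1) = 0.413114 + 0.201709 + 0.562467 = 1.1773

1.1773 bits


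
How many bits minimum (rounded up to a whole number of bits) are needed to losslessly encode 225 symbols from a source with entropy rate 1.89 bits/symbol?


Minimum bits >= n * H = 225 * 1.89 = 425.25, rounded up to a whole number of bits = 426

426 bits


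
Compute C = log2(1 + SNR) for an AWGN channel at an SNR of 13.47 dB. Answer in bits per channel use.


SNR_linear = 10^(13.47/10) = 22.2331; C = log2(1 + SNR_linear) = log2(1 + 22.2331) = 4.5381

4.5381 bits/channel use


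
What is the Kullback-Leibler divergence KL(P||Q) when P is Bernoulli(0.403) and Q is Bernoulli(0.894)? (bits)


KL = p*log2(p/q) + (1-p)*log2((1-p)/(1-q)) = 0.403*log2(0.403/0.894) + 0.597*log2(0.597/0.106) = 1.0255

1.0255 bits


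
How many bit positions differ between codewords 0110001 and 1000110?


Count differing positions: ^ ^ ^ . ^ ^ ^ = 6 differences

6


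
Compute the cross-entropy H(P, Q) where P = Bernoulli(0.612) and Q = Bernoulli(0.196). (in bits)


H(P,Q) = -p*log2(q) - (1-p)*log2(1-q). -0.612*log2(0.196) = 1.438858; -0.388*log2(0.804) = 0.122116. H(P,Q) = 1.438858 + 0.122116 = 1.561

1.561 bits


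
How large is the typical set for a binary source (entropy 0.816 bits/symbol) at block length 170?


log2|A_typical| = nH = 170 * 0.816 = 138.72, so |A_typical| ~ 2^138.72 = 5.740e+41

5.740e+41


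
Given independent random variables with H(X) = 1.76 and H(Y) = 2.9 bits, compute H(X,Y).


For independent variables, H(X,Y) = H(X) + H(Y) = 1.76 + 2.9 = 4.66

4.66 bits


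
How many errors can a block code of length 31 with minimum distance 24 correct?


Correction capability = floor((d-1)/2) = floor((24-1)/2) = 11

11 errors


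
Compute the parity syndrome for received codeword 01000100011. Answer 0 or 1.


Syndrome = XOR of all bits = 0 XOR 1 XOR 0 XOR 0 XOR 0 XOR 1 XOR 0 XOR 0 XOR 0 XOR 1 XOR 1 = 0

0


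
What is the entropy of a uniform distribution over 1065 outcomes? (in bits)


H = log2(n) = log2(1065) = 10.0566

10.0566 bits


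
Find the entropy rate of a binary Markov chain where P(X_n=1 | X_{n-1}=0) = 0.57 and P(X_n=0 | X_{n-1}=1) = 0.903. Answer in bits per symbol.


Stationary distribution: pi_0 = p10/(p01+p10) = 0.613, pi_1 = 0.387. Entropy rate H' = pi_0*H(p01) + pi_1*H(p10) = 0.613*0.9858 + 0.387*0.4594 = 0.7821

0.7821 bits/symbol


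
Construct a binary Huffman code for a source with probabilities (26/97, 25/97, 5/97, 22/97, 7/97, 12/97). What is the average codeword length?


Huffman construction (repeatedly merge the two least-probable nodes; each merge adds 1 bit to every symbol beneath it): 5/97 + 7/97 = 12/97; 12/97 + 12/97 = 24/97; 22/97 + 24/97 = 46/97; 25/97 + 26/97 = 51/97; 46/97 + 51/97 = 1. Resulting codeword lengths (in the order the probabilities were given): (2, 2, 4, 2, 4, 3). L_avg = sum(p_i * l_i) = 26/97*2 + 25/97*2 + 5/97*4 + 22/97*2 + 7/97*4 + 12/97*3 = 230/97 = 2.3711

2.3711 bits


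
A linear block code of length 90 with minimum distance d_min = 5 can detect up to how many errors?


Detection capability = d_min - 1 = 5 - 1 = 4

4 errors


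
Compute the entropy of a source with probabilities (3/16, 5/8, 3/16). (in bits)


H = -sum(p_i * log2(p_i)). Terms: -(3/16)*log2(3/16) = 0.452820; -(5/8)*log2(5/8) = 0.423795; -(3/16)*log2(3/16) = 0.452820. H = 0.452820 + 0.423795 + 0.452820 = 1.3294

1.3294 bits


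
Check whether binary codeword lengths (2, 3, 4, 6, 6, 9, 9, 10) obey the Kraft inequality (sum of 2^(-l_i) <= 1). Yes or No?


Kraft sum = sum(2^(-l_i)) = 0.4736, need <= 1. Result: satisfied (a binary prefix-free code with these lengths exists)

Yes


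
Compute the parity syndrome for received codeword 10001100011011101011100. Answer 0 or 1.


Syndrome = XOR of all bits = 1 XOR 0 XOR 0 XOR 0 XOR 1 XOR 1 XOR 0 XOR 0 XOR 0 XOR 1 XOR 1 XOR 0 XOR 1 XOR 1 XOR 1 XOR 0 XOR 1 XOR 0 XOR 1 XOR 1 XOR 1 XOR 0 XOR 0 = 0

0


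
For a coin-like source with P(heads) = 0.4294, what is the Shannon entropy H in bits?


H = -p*log2(p) - (1-p)*log2(1-p). -0.4294*log2(0.4294) = 0.523699; -0.5706*log2(0.5706) = 0.461871. H = 0.523699 + 0.461871 = 0.9856

0.9856 bits


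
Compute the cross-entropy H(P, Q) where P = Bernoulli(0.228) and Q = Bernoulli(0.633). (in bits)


H(P,Q) = -p*log2(q) - (1-p)*log2(1-q). -0.228*log2(0.633) = 0.150417; -0.772*log2(0.367) = 1.116426. H(P,Q) = 0.150417 + 1.116426 = 1.2668

1.2668 bits


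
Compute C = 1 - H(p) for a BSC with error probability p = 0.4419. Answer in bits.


H(p) = -p*log2(p) - (1-p)*log2(1-p) = -0.4419*log2(0.4419) - 0.5581*log2(0.5581) = 0.520650 + 0.469588 = 0.9902. C = 1 - H(p) = 1 - 0.9902 = 0.0098

0.0098 bits


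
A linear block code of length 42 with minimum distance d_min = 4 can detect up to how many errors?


Detection capability = d_min - 1 = 4 - 1 = 3

3 errors


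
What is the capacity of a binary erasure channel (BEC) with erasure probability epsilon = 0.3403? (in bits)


C = 1 - epsilon = 1 - 0.3403 = 0.6597

0.6597 bits


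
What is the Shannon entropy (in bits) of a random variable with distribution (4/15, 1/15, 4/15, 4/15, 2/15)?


H = -sum(p_i * log2(p_i)). Terms: -(4/15)*log2(4/15) = 0.508504; -(1/15)*log2(1/15) = 0.260459; -(4/15)*log2(4/15) = 0.508504; -(4/15)*log2(4/15) = 0.508504; -(2/15)*log2(2/15) = 0.387585. H = 0.508504 + 0.260459 + 0.508504 + 0.508504 + 0.387585 = 2.1736

2.1736 bits


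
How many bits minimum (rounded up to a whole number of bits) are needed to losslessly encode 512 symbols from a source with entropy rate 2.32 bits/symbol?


Minimum bits >= n * H = 512 * 2.32 = 1187.84, rounded up to a whole number of bits = 1188

1188 bits


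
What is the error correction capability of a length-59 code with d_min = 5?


Correction capability = floor((d-1)/2) = floor((5-1)/2) = 2

2 errors


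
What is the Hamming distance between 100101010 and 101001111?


Count differing positions: . . ^ ^ . . ^ . ^ = 4 differences

4


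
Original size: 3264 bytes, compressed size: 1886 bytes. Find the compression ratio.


Ratio = original / compressed = 3264 / 1886 = 1.7306

1.7306


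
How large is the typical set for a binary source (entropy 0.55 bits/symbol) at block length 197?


log2|A_typical| = nH = 197 * 0.55 = 108.35, so |A_typical| ~ 2^108.35 = 4.136e+32

4.136e+32


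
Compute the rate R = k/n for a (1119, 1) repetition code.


Rate = k/n = 1/1119

1/1119


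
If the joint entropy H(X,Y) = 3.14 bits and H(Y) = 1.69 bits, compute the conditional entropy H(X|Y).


H(X|Y) = H(X,Y) - H(Y) = 3.14 - 1.69 = 1.45

1.45 bits


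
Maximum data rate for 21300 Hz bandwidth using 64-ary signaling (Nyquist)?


Rate = 2 * B * log2(M) = 2 * 21300 * 6.0 = 255600.0

255600.0 bps


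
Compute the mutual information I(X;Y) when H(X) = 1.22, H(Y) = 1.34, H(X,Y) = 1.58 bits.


I(X;Y) = H(X) + H(Y) - H(X,Y) = 1.22 + 1.34 - 1.58 = 0.98

0.98 bits


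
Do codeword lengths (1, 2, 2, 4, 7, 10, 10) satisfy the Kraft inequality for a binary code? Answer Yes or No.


Kraft sum = sum(2^(-l_i)) = 1.0723, need <= 1. Result: violated (a binary prefix-free code with these lengths cannot exist)

No


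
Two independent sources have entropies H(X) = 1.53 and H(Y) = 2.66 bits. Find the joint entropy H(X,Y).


For independent variables, H(X,Y) = H(X) + H(Y) = 1.53 + 2.66 = 4.19

4.19 bits


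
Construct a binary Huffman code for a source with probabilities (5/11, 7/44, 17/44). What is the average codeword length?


Huffman construction (repeatedly merge the two least-probable nodes; each merge adds 1 bit to every symbol beneath it): 7/44 + 17/44 = 6/11; 5/11 + 6/11 = 1. Resulting codeword lengths (in the order the probabilities were given): (1, 2, 2). L_avg = sum(p_i * l_i) = 5/11*1 + 7/44*2 + 17/44*2 = 17/11 = 1.5455

1.5455 bits


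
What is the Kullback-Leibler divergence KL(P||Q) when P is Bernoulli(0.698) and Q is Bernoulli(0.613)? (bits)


KL = p*log2(p/q) + (1-p)*log2((1-p)/(1-q)) = 0.698*log2(0.698/0.613) + 0.302*log2(0.302/0.387) = 0.0227

0.0227 bits
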